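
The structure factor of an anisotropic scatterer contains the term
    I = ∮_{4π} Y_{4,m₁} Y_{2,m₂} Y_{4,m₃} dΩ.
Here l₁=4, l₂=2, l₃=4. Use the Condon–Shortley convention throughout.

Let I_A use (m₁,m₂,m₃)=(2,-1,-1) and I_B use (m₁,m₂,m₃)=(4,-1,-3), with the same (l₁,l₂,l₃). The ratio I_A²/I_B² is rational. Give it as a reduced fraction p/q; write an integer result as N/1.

Shared (l₁,l₂,l₃)=(4,2,4): N and (l;000)² cancel in I_A²/I_B².
A: Δ = 2!·6!·2!/11! = 1/13860; Racah Σ t=0..1: t=0:+1/96 t=1:−1/240 = 1/160; ⇒ 3j(4 2 4; 2 -1 -1)² = 27/1540, sgn -1
B: Δ = 2!·6!·2!/11! = 1/13860; Racah Σ t=0..0: t=0:+1/1440 = 1/1440; ⇒ 3j(4 2 4; 4 -1 -3)² = 7/165, sgn -1
I_A²/I_B² = (27/1540)/(7/165) = 81/196

81/196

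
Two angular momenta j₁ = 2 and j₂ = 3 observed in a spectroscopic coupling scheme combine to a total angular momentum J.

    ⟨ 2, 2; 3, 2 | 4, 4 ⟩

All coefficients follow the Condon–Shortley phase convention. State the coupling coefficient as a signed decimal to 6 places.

triangle: 1!×3!×5!/10! = 720/3628800
(j±m)!: 4!×0!×5!×1!×8!×0! = 116121600
prefactor² = (2J+1)×Δ×N² = 207360
  k=0: +1/(0!×1!×0!×5!×3!×0!) = 1/720
Σ = 1/720  ⇒  CG² = 207360×(1/720)² = 2/5
CG = +√(2/5) = +0.632456

+√(2/5) ≈ +0.632456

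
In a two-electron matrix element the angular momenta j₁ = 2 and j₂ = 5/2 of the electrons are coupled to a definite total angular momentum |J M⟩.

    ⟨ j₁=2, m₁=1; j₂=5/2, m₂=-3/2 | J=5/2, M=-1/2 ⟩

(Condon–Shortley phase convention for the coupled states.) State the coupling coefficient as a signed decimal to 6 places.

+√(6/35) = +0.414039

√[6·2!2!3!/8! · 3!1!1!4!2!3!] = √(216/35)
  +(−1)^0/∏(0,2,1,1,1,2)! = 1/4  (running 1/4)
  +(−1)^1/∏(1,1,0,0,2,3)! = -1/12  (running 1/6)
⟨..|..⟩ = √(216/35)·(1/6) = +0.414039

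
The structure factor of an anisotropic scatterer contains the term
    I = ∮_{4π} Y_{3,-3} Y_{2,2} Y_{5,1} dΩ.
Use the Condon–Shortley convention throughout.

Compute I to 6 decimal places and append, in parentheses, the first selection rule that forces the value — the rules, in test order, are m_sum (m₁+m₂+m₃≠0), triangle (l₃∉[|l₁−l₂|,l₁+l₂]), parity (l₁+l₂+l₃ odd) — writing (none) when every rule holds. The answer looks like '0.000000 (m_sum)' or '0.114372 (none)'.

-0.023961 (none)

Rules hold: Σm=0, L=10 even, 1≤5≤5.
N = 7·5·11 = 385
Δ = 0!·6!·4!/11! = 1/2310
Racah Σ t=0..0: t=0:+1/144 = 1/144
⇒ 3j(3 2 5; 0 0 0)² = 10/231, sgn -1
Racah Σ t=0..0: t=0:+1/17280 = 1/17280
⇒ 3j(3 2 5; -3 2 1)² = 1/2310, sgn +1
4πI² = N·(3j₀)²·(3jₘ)² = 5/693
I = -1·√(0.00721501/4π) = -0.02396147
No selection rule forces the value: the integral is nonzero (none).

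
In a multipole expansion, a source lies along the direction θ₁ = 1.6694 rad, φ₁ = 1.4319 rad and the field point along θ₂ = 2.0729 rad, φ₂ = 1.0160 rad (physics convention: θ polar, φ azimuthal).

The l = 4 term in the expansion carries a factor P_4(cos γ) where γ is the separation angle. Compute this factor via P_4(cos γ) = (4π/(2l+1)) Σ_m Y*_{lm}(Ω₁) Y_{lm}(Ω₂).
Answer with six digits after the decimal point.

-0.070684

Addition theorem: P_4(cos γ) = (4π/9) Σ_m Y*_{lm}(Ω₁) Y_{lm}(Ω₂), m = −4…4:
  m=-4: Y*=+0.368720-0.228908i  Y=-0.157784+0.208250i  product -0.010508+0.112904i
  m=-3: Y*=+0.049148+0.111042i  Y=+0.403959+0.037918i  product +0.015643+0.046720i
  m=-2: Y*=+0.296969-0.084685i  Y=-0.071076-0.143025i  product -0.033220-0.036455i
  m=-1: Y*=+0.018815+0.134586i  Y=+0.144942-0.233881i  product +0.034204+0.015107i
  m=+0: Y*=+0.286949-0.000000i  Y=-0.219076+0.000000i  product -0.062864+0.000000i
  m=+1: Y*=-0.018815+0.134586i  Y=-0.144942-0.233881i  product +0.034204-0.015107i
  m=+2: Y*=+0.296969+0.084685i  Y=-0.071076+0.143025i  product -0.033220+0.036455i
  m=+3: Y*=-0.049148+0.111042i  Y=-0.403959+0.037918i  product +0.015643-0.046720i
  m=+4: Y*=+0.368720+0.228908i  Y=-0.157784-0.208250i  product -0.010508-0.112904i
Σ over m = -0.050624+0.000000i; ×(4π/9) → -0.070684+0.000000i. Real part: -0.070684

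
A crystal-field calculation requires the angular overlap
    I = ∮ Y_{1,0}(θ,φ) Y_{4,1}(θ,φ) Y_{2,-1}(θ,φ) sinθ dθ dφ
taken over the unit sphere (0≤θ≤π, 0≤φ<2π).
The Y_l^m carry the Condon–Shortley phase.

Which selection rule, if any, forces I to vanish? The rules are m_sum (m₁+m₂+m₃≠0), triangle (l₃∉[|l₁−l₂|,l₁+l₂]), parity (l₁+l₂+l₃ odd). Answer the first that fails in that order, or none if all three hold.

triangle

Σmᵢ = 0  ✓
l₃∈[|l₁−l₂|,l₁+l₂]=[3,5] required, l₃=2 fails  ✗
Σlᵢ = 7 ⇒ odd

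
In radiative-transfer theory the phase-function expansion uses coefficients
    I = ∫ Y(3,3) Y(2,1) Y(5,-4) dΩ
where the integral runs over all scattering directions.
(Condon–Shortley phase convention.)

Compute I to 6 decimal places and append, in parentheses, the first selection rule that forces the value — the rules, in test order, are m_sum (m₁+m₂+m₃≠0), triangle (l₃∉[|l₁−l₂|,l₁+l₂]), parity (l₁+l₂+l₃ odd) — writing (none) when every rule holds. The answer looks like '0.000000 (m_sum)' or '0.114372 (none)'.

0.219610 (none)

Rules hold: Σm=0, L=10 even, 1≤5≤5.
N = 7·5·11 = 385
Δ = 0!·6!·4!/11! = 1/2310
Racah Σ t=0..0: t=0:+1/144 = 1/144
⇒ 3j(3 2 5; 0 0 0)² = 10/231, sgn -1
Racah Σ t=0..0: t=0:+1/4320 = 1/4320
⇒ 3j(3 2 5; 3 1 -4)² = 2/55, sgn -1
4πI² = N·(3j₀)²·(3jₘ)² = 20/33
I = +1·√(0.606061/4π) = 0.21961050
No selection rule forces the value: the integral is nonzero (none).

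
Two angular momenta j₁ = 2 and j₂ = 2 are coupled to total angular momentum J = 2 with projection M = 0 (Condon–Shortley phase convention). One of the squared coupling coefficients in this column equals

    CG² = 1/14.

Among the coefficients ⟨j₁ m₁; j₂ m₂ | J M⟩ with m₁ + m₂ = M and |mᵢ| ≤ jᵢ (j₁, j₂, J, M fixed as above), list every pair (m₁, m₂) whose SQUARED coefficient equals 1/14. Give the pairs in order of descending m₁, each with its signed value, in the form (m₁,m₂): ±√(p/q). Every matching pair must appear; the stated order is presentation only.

(1,-1): +√(1/14); (-1,1): +√(1/14)

Admissible pairs with m₁+m₂ = M = 0: (-2,2), (-1,1), (0,0), (1,-1), (2,-2)
  (m₁,m₂)=(2,-2): CG² = 2/7, CG = +√(2/7)
  (m₁,m₂)=(1,-1): CG² = 1/14, CG = +√(1/14)   ← matches the target
  (m₁,m₂)=(0,0): CG² = 2/7, CG = −√(2/7)
  (m₁,m₂)=(-1,1): CG² = 1/14, CG = +√(1/14)   ← matches the target
  (m₁,m₂)=(-2,2): CG² = 2/7, CG = +√(2/7)
Pairs with CG² = 1/14: (1,-1): +√(1/14); (-1,1): +√(1/14)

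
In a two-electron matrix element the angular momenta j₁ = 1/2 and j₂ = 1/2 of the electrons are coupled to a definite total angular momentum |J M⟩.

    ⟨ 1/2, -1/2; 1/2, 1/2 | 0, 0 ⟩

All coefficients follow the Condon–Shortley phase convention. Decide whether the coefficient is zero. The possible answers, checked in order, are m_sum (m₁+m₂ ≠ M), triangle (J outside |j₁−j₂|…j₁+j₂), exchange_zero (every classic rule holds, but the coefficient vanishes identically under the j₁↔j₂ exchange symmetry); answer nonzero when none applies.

nonzero

m-sum: m₁+m₂ = -1/2+1/2 = 0, M = 0  ✓
triangle: |j₁−j₂| = 0 ≤ J = 0 ≤ j₁+j₂ = 1  ✓
exchange: j₁≠j₂ or m₁≠m₂ — the exchange symmetry imposes no constraint here
value check: CG = −√(1/2) = -0.707107 ≠ 0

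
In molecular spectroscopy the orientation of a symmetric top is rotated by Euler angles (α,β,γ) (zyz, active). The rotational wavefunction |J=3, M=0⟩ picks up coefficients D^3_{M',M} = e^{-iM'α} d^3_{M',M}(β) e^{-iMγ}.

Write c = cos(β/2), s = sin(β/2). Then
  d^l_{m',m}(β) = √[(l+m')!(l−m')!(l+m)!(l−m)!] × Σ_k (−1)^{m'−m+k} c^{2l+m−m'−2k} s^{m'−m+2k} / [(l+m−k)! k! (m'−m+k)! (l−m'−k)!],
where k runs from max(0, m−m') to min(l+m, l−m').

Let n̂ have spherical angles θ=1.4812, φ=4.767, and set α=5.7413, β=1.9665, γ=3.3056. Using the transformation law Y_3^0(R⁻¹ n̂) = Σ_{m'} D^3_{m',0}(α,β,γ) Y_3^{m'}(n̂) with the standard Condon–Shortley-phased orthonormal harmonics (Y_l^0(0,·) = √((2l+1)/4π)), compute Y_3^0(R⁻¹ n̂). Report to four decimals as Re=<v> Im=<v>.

Need the full column D^3_{m',0} for m'=−3..3 at α=5.7413, β=1.9665, γ=3.3056.
cos(β/2)=0.554320, sin(β/2)=0.832303
d^3_{-3,0}: single k=3 term ⇒ +0.439180;  D = -0.024081-0.438519i
d^3_{-2,0}: k∈[2..3] ⇒ +0.358235 -0.807624 = -0.449389;  D = -0.210314+0.397138i
d^3_{-1,0}: k∈[1..3] ⇒ +0.150896 -1.020562 +0.766937 = -0.102730;  D = -0.088012+0.052983i
d^3_{0,0}: k∈[0..3] ⇒ +0.029011 -0.588640 +1.327061 -0.332422 = +0.435011;  D = +0.435011+0.000000i
d^3_{1,0}: k∈[0..2] ⇒ -0.150896 +1.020562 -0.766937 = +0.102730;  D = +0.088012+0.052983i
d^3_{2,0}: k∈[0..1] ⇒ +0.358235 -0.807624 = -0.449389;  D = -0.210314-0.397138i
d^3_{3,0}: single k=0 term ⇒ -0.439180;  D = +0.024081-0.438519i
Y_3^{m'}(θ=1.4812,φ=4.767) and Σ D·Y over m':
  (-0.0241-0.4385i)·(-0.0672-0.4067i)  (-0.2103+0.3971i)·(-0.0902+0.0099i)  (-0.0880+0.0530i)·(-0.0169-0.3085i)  (+0.4350+0.0000i)·(-0.0988+0.0000i)  (+0.0880+0.0530i)·(+0.0169-0.3085i)  (-0.2103-0.3971i)·(-0.0902-0.0099i)  (+0.0241-0.4385i)·(+0.0672-0.4067i)
Y_3^0(R⁻¹ n̂) = -0.330713+0.000000i

Re=-0.3307 Im=0.0000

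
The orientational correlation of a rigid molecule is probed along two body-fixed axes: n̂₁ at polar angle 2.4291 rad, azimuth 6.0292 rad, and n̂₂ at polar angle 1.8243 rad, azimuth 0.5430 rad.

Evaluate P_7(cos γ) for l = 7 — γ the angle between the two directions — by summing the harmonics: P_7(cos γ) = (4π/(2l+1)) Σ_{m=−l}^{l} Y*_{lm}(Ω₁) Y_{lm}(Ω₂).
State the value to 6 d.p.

Expand P_7 via completeness: Σ_{m} conj(Y_{7,m}) at Ω₁ times Y_{7,m} at Ω₂ —
  [-7]  conj(Y_{7,-7})(Ω₁) = -0.005246-0.024968i ; Y_{7,-7}(Ω₂) = -0.314832+0.244044i ; Δ = +0.007745+0.006580i
  [-6]  conj(Y_{7,-6})(Ω₁) = -0.005179+0.110381i ; Y_{7,-6}(Ω₂) = +0.383531-0.044849i ; Δ = +0.002964+0.042567i
  [-5]  conj(Y_{7,-5})(Ω₁) = +0.083664-0.269631i ; Y_{7,-5}(Ω₂) = +0.051770+0.023530i ; Δ = +0.010676-0.011990i
  [-4]  conj(Y_{7,-4})(Ω₁) = -0.237468+0.383133i ; Y_{7,-4}(Ω₂) = -0.199508-0.290868i ; Δ = +0.158818-0.007366i
  [-3]  conj(Y_{7,-3})(Ω₁) = +0.270539-0.258143i ; Y_{7,-3}(Ω₂) = +0.003419+0.058671i ; Δ = +0.016071+0.014990i
  [-2]  conj(Y_{7,-2})(Ω₁) = +0.048538-0.027021i ; Y_{7,-2}(Ω₂) = -0.148176+0.281318i ; Δ = +0.000409+0.017659i
  [-1]  conj(Y_{7,-1})(Ω₁) = -0.382159+0.099205i ; Y_{7,-1}(Ω₂) = +0.086808-0.052390i ; Δ = -0.027977+0.028633i
  [+0]  conj(Y_{7,0})(Ω₁) = +0.067598-0.000000i ; Y_{7,0}(Ω₂) = +0.305206+0.000000i ; Δ = +0.020631+0.000000i
  [+1]  conj(Y_{7,1})(Ω₁) = +0.382159+0.099205i ; Y_{7,1}(Ω₂) = -0.086808-0.052390i ; Δ = -0.027977-0.028633i
  [+2]  conj(Y_{7,2})(Ω₁) = +0.048538+0.027021i ; Y_{7,2}(Ω₂) = -0.148176-0.281318i ; Δ = +0.000409-0.017659i
  [+3]  conj(Y_{7,3})(Ω₁) = -0.270539-0.258143i ; Y_{7,3}(Ω₂) = -0.003419+0.058671i ; Δ = +0.016071-0.014990i
  [+4]  conj(Y_{7,4})(Ω₁) = -0.237468-0.383133i ; Y_{7,4}(Ω₂) = -0.199508+0.290868i ; Δ = +0.158818+0.007366i
  [+5]  conj(Y_{7,5})(Ω₁) = -0.083664-0.269631i ; Y_{7,5}(Ω₂) = -0.051770+0.023530i ; Δ = +0.010676+0.011990i
  [+6]  conj(Y_{7,6})(Ω₁) = -0.005179-0.110381i ; Y_{7,6}(Ω₂) = +0.383531+0.044849i ; Δ = +0.002964-0.042567i
  [+7]  conj(Y_{7,7})(Ω₁) = +0.005246-0.024968i ; Y_{7,7}(Ω₂) = +0.314832+0.244044i ; Δ = +0.007745-0.006580i
Accumulated sum +0.358042+0.000000i; after 4π/(2l+1) scaling, +0.299952+0.000000i ⇒ P_7 = 0.299952

0.299952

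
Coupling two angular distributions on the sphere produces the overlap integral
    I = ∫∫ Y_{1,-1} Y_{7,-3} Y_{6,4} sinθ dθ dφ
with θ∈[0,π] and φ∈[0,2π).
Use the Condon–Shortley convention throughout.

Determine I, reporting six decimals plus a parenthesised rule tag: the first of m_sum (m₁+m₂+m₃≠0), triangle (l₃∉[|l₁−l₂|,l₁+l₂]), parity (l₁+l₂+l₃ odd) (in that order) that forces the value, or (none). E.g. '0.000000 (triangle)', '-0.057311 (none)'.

Rules hold: Σm=0, L=14 even, 6≤6≤8.
N = 3·15·13 = 585
Δ = 2!·0!·12!/15! = 1/1365
Racah Σ t=1..1: t=1:−1/518400 = -1/518400
⇒ 3j(1 7 6; 0 0 0)² = 7/195, sgn -1
Racah Σ t=2..2: t=2:+1/14515200 = 1/14515200
⇒ 3j(1 7 6; -1 -3 4)² = 2/455, sgn +1
4πI² = N·(3j₀)²·(3jₘ)² = 6/65
I = -1·√(0.0923077/4π) = -0.08570655
No selection rule forces the value: the integral is nonzero (none).

-0.085707 (none)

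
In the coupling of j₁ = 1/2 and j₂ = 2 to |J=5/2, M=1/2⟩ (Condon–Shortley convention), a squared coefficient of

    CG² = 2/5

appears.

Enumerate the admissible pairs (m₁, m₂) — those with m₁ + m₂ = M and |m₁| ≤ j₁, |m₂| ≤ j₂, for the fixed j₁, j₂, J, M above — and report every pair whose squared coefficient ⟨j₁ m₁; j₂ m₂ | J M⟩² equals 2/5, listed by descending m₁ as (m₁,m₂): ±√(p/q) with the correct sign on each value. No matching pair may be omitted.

Admissible pairs with m₁+m₂ = M = 1/2: (-1/2,1), (1/2,0)
  (m₁,m₂)=(1/2,0): CG² = 3/5, CG = +√(3/5)
  (m₁,m₂)=(-1/2,1): CG² = 2/5, CG = +√(2/5)   ← matches the target
Pairs with CG² = 2/5: (-1/2,1): +√(2/5)

(-1/2,1): +√(2/5)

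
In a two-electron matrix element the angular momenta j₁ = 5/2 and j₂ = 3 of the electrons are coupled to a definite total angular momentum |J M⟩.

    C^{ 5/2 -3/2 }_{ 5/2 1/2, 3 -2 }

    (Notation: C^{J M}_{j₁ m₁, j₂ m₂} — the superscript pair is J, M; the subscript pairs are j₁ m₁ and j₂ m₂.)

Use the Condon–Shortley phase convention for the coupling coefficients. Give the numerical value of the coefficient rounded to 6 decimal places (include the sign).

−√(1/14) ≈ -0.267261

√[6·3!2!3!/9! · 3!2!1!5!1!4!] = √(288/7)
  +(−1)^0/∏(0,3,2,1,0,2)! = 1/24  (running 1/24)
  +(−1)^1/∏(1,2,1,0,1,3)! = -1/12  (running -1/24)
⟨..|..⟩ = √(288/7)·(-1/24) = -0.267261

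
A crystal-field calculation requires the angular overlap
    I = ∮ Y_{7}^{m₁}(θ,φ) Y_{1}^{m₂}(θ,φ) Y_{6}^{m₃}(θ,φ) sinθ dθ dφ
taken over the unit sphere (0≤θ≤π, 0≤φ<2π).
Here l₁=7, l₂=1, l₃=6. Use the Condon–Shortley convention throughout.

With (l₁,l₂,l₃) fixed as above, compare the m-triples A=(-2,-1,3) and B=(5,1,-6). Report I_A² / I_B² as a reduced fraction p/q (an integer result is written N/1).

10/1

l's match ⇒ only the (l;m) 3-j factors differ between A and B.
A: triangle coeff Δ(7,1,6) = 1/1365; Σ_t [0,0]: t=0:+1/4354560 = 1/4354560; (3j)²=2/273 [(7 1 6; -2 -1 3)], sign=-1
B: triangle coeff Δ(7,1,6) = 1/1365; Σ_t [2,2]: t=2:+1/958003200 = 1/958003200; (3j)²=1/1365 [(7 1 6; 5 1 -6)], sign=+1
I_A²/I_B² = (2/273)/(1/1365) = 10/1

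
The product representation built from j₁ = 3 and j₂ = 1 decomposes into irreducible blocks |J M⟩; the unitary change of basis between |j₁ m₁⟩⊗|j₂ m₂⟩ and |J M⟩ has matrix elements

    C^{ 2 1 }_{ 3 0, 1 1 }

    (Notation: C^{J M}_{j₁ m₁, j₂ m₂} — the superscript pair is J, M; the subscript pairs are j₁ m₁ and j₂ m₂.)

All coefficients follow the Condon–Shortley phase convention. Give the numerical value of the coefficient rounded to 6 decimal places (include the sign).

triangle: 2!·4!·0!/7! = 48/5040
(j±m)!: 3!·3!·2!·0!·3!·1! = 432
prefactor² = (2J+1)·Δ·N² = 144/7
  k=2: +1/(2!·0!·1!·0!·3!·0!) = 1/12
Σ = 1/12  ⇒  CG² = 144/7·(1/12)² = 1/7
CG = +√(1/7) = +0.377964

+√(1/7) ≈ +0.377964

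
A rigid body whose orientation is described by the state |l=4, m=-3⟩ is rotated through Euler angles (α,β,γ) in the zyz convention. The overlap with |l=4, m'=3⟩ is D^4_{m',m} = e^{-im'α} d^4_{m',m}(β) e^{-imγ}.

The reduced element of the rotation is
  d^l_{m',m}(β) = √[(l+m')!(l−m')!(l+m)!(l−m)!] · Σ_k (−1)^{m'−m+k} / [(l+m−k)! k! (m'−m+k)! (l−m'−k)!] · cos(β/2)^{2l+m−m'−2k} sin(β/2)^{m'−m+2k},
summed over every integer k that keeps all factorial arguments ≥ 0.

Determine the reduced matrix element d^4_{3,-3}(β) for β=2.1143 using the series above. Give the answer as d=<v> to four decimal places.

d^4_{3,-3}(β=2.1143) via the finite sum:
Half-angle: c=0.491356, s=0.870959. N=√(5040·1·1·5040)=5040.000000
k: max(0,(-3)−(3))=0 … min(4+(-3),4−(3))=1
  k=0: (−1)^6·5040.0000/(720)·0.4914^2·0.8710^6 = +0.737694
  k=1: (−1)^7·5040.0000/(5040)·0.4914^0·0.8710^8 = -0.331116
d^4_{3,-3}(2.1143) = +0.737694 -0.331116 = +0.406578

d=0.4066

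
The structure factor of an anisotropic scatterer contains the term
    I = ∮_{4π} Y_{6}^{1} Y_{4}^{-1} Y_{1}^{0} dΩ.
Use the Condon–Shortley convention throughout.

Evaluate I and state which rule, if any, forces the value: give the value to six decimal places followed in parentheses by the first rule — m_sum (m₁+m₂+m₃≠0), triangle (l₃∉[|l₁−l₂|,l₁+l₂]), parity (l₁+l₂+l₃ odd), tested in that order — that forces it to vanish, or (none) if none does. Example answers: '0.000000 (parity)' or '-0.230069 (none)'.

0.000000 (triangle)

|6−4|≤1≤6+4 violated ⇒ I = 0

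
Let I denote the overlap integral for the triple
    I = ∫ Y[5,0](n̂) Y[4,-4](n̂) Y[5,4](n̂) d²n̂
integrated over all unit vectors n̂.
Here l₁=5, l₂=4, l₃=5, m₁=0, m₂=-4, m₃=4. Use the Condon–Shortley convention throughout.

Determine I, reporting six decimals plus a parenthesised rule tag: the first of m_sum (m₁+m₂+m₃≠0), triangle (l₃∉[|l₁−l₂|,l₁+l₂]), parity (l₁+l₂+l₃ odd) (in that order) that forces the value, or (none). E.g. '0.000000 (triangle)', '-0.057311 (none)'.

Checks pass: Σm=0; 14 even; l₃=5∈[1,9].
(2·5+1)(2·4+1)(2·5+1) = 1089
Δ: 4! 6! 4! / 15! → 1/3153150
sum: t=0:+1/69120 t=1:−1/1728 t=2:+1/576 t=3:−1/1728 t=4:+1/69120 = 7/11520
3j²(5 4 5; 0 0 0) = Δ·Π!·Σ² = 2/143  (sign -1)
sum: t=0:+1/69120 = 1/69120
3j²(5 4 5; 0 -4 4) = Δ·Π!·Σ² = 2/143  (sign -1)
combine: 4πI² = 1089·2/143·2/143 = 36/169
take √, sign +1: I = 0.13019760
No selection rule forces the value: the integral is nonzero (none).

0.130198 (none)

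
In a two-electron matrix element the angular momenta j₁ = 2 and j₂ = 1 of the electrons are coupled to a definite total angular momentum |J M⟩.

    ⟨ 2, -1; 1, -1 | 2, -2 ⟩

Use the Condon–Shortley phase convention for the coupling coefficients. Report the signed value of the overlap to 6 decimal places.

√[5·1!3!1!/6! · 1!3!0!2!0!4!] = √(12)
  +(−1)^0/∏(0,1,3,0,0,1)! = 1/6  (running 1/6)
⟨..|..⟩ = √(12)·(1/6) = +0.577350

+√(1/3) = +0.577350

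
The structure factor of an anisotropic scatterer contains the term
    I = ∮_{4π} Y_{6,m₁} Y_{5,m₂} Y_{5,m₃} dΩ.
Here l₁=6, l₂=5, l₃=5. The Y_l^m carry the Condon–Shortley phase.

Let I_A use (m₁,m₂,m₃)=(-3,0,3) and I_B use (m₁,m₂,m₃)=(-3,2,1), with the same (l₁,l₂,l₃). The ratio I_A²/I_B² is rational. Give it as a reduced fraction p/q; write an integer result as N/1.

125/36

Shared (l₁,l₂,l₃)=(6,5,5): N and (l;000)² cancel in I_A²/I_B².
A: Δ = 6!·6!·4!/17! = 1/28588560; Racah Σ t=3..5: t=3:−1/103680 t=4:+1/34560 t=5:−1/138240 = 1/82944; ⇒ 3j(6 5 5; -3 0 3)² = 125/9724, sgn +1
B: Δ = 6!·6!·4!/17! = 1/28588560; Racah Σ t=3..6: t=3:−1/622080 t=4:+1/34560 t=5:−1/23040 t=6:+1/155520 = -1/103680; ⇒ 3j(6 5 5; -3 2 1)² = 9/2431, sgn -1
I_A²/I_B² = (125/9724)/(9/2431) = 125/36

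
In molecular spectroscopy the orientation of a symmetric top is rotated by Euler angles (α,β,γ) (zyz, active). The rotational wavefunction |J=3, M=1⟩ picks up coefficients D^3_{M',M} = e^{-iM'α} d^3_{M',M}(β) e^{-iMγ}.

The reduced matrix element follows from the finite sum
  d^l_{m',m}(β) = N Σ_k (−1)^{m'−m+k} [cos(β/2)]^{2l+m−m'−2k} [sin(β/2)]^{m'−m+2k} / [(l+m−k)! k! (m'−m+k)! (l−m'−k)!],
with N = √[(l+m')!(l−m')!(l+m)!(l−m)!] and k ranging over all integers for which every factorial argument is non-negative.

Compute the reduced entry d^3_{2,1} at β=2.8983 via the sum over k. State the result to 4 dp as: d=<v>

d^3_{2,1}(β=2.8983) via the finite sum:
Half-angle: c=0.121347, s=0.992610. N=√(120·1·24·2)=75.894664
The bounds max(0,m−m')=0 and min(l+m,l−m')=1 give 2 terms
  k=0: (−1)^1·75.8947/(24)·0.1213^5·0.9926^1 = -0.000083
  k=1: (−1)^2·75.8947/(12)·0.1213^3·0.9926^3 = +0.011052
d^3_{2,1}(2.8983) = -0.000083 +0.011052 = +0.010970

d=0.0110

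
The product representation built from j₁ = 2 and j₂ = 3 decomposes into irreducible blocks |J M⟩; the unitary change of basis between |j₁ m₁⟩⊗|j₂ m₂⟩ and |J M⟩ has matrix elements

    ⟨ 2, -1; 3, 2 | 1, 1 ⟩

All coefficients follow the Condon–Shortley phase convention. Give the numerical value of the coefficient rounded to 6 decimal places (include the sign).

−√(2/7) ≈ -0.534522

triangle: 4!·0!·2!/7! = 48/5040
(j±m)!: 1!·3!·5!·1!·2!·0! = 1440
prefactor² = (2J+1)·Δ·N² = 288/7
  k=3: −1/(3!·1!·0!·2!·0!·0!) = -1/12
Σ = -1/12  ⇒  CG² = 288/7·(-1/12)² = 2/7
CG = −√(2/7) = -0.534522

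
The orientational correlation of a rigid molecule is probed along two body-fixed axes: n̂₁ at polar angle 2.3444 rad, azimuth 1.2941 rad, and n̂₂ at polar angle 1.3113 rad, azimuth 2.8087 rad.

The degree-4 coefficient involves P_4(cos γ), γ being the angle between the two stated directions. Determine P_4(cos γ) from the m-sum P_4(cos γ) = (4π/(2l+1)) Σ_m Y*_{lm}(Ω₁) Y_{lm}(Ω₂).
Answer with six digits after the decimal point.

Term-by-term m-sum for l=4 (normalisation 4π/9 = 1.396263):
  [-4]  conj(Y_{4,-4})(Ω₁) = (0.051876, -0.103658) ; Y_{4,-4}(Ω₂) = (0.091505, 0.375180) ; Δ = (0.043637, 0.009978)
  [-3]  conj(Y_{4,-3})(Ω₁) = (0.236312, 0.216081) ; Y_{4,-3}(Ω₂) = (-0.156999, -0.243802) ; Δ = (0.015580, -0.091538)
  [-2]  conj(Y_{4,-2})(Ω₁) = (-0.352110, 0.217527) ; Y_{4,-2}(Ω₂) = (-0.132493, -0.104062) ; Δ = (0.069288, 0.007820)
  [-1]  conj(Y_{4,-1})(Ω₁) = (-0.026967, -0.094962) ; Y_{4,-1}(Ω₂) = (0.281552, 0.097350) ; Δ = (0.001652, -0.029362)
  [+0]  conj(Y_{4,0})(Ω₁) = (-0.349526, -0.000000) ; Y_{4,0}(Ω₂) = (0.124458, 0.000000) ; Δ = (-0.043501, -0.000000)
  [+1]  conj(Y_{4,1})(Ω₁) = (0.026967, -0.094962) ; Y_{4,1}(Ω₂) = (-0.281552, 0.097350) ; Δ = (0.001652, 0.029362)
  [+2]  conj(Y_{4,2})(Ω₁) = (-0.352110, -0.217527) ; Y_{4,2}(Ω₂) = (-0.132493, 0.104062) ; Δ = (0.069288, -0.007820)
  [+3]  conj(Y_{4,3})(Ω₁) = (-0.236312, 0.216081) ; Y_{4,3}(Ω₂) = (0.156999, -0.243802) ; Δ = (0.015580, 0.091538)
  [+4]  conj(Y_{4,4})(Ω₁) = (0.051876, 0.103658) ; Y_{4,4}(Ω₂) = (0.091505, -0.375180) ; Δ = (0.043637, -0.009978)
Accumulated sum (0.216813, 0.000000); after 4π/(2l+1) scaling, (0.302729, 0.000000) ⇒ P_4 = 0.302729

0.302729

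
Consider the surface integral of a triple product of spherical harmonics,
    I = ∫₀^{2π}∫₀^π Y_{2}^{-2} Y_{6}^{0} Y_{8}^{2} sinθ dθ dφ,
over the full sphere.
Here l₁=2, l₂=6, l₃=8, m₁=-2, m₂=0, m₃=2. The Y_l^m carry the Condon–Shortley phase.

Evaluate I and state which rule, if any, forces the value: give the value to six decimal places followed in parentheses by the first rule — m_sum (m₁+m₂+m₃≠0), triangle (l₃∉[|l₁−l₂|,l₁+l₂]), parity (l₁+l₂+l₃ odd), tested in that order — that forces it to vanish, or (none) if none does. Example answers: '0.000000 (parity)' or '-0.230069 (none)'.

m-sum 0 ✓  L=16 even ✓  4≤8≤8 ✓
Π(2lᵢ+1) = 5×13×17 = 1105
triangle coeff Δ(2,6,8) = 1/30940
Σ_t [0,0]: t=0:+1/2073600 = 1/2073600
(3j)²=28/1105 [(2 6 8; 0 0 0)], sign=+1
Σ_t [0,0]: t=0:+1/12441600 = 1/12441600
(3j)²=3/442 [(2 6 8; -2 0 2)], sign=+1
⇒ 4πI² = 42/221
I = (+1)√(42/221/(4π)) = 0.12297691
No selection rule forces the value: the integral is nonzero (none).

0.122977 (none)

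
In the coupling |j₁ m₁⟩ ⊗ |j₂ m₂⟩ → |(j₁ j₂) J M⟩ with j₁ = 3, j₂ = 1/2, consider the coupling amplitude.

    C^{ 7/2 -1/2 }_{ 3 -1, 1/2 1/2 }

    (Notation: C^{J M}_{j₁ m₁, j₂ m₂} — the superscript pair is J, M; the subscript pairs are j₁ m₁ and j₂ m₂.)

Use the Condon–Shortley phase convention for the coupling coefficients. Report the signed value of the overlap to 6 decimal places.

+0.654654

triangle: 0!*6!*1!/8! = 720/40320
(j±m)!: 2!*4!*1!*0!*3!*4! = 6912
prefactor² = (2J+1)*Δ*N² = 6912/7
  k=0: +1/(0!*0!*4!*1!*2!*0!) = 1/48
Σ = 1/48  ⇒  CG² = 6912/7*(1/48)² = 3/7
CG = +√(3/7) = +0.654654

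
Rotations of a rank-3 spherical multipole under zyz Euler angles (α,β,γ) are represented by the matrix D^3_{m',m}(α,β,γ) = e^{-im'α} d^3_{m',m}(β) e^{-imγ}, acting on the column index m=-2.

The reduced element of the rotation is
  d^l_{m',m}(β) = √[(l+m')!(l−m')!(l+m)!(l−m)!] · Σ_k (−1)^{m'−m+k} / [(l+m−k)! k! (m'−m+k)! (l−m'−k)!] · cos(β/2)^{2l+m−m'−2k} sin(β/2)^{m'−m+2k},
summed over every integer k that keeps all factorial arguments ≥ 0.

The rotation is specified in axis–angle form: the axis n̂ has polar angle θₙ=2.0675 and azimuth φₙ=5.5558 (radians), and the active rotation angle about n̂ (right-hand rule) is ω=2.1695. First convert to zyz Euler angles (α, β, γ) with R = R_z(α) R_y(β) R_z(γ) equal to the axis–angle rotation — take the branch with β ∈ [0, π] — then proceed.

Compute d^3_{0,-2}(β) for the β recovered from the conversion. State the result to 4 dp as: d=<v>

Axis–angle → zyz. n̂ = (sinθₙcosφₙ, sinθₙsinφₙ, cosθₙ) = (+0.656657, -0.584569, -0.476530), ω = 2.1695.
R = I cosω + sinω [n̂]ₓ + (1−cosω) n̂n̂ᵀ gives
  R = [+0.110637, -0.206549, -0.972161; -0.993840, -0.029267, -0.106886; -0.006375, +0.977998, -0.208515]
β = atan2(√(R₁₃²+R₂₃²), R₃₃) = 1.780852; α = atan2(R₂₃, R₁₃) mod 2π = 3.251100; γ = atan2(R₃₂, −R₃₁) mod 2π = 1.564278
d^3_{0,-2}(β=1.7809) via the finite sum:
Half-angle: c=0.629081, s=0.777340. N=√(6·6·1·120)=65.726707
The bounds max(0,m−m')=0 and min(l+m,l−m')=1 give 2 terms
  k=0: (−1)^2·65.7267/(12)·0.6291^4·0.7773^2 = +0.518332
  k=1: (−1)^3·65.7267/(12)·0.6291^2·0.7773^4 = -0.791439
d^3_{0,-2}(1.7809) = +0.518332 -0.791439 = -0.273106

d=-0.2731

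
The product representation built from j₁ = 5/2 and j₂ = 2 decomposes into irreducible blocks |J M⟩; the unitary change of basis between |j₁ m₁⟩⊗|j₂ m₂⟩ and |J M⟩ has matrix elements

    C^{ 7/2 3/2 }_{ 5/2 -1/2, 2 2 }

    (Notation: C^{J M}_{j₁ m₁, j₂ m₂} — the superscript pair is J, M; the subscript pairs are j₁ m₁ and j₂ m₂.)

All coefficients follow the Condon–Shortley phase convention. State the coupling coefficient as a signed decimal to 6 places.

−√(8/21) ≈ -0.617213

j₁+j₂−J=1  J+j₁−j₂=4  J−j₁+j₂=3  j₁+j₂+J+1=9
(j₁±m₁, j₂±m₂, J±M) = (2,3,4,0,5,2)
P² = 1536/7
sum k=1..1:
  [1] −1/24 = -1/24
S = -1/24
C² = P²·S² = 8/21 ; C = -0.617213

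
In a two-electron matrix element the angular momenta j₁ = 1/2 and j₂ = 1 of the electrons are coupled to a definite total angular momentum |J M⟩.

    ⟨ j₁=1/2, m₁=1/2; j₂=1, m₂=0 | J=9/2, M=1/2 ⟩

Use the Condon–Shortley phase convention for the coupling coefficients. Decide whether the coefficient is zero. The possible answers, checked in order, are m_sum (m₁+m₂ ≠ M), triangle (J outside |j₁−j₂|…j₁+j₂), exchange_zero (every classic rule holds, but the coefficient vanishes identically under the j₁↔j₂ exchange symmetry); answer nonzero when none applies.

m-sum: m₁+m₂ = 1/2+0 = 1/2, M = 1/2  ✓
triangle: need |j₁−j₂| ≤ J ≤ j₁+j₂, i.e. J ∈ [1/2, 3/2]; J = 9/2 is outside ✗ ⇒ coefficient is 0

triangle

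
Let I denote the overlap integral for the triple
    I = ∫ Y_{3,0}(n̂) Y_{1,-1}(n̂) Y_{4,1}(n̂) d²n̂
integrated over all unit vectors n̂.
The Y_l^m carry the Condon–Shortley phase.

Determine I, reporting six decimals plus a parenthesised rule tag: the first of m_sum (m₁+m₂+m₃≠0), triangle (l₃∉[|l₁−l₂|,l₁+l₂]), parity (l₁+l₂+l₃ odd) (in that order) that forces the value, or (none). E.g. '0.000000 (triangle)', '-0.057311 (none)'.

-0.194664 (none)

Checks pass: Σm=0; 8 even; l₃=4∈[2,4].
(2·3+1)(2·1+1)(2·4+1) = 189
Δ: 0! 6! 2! / 9! → 1/252
sum: t=0:+1/36 = 1/36
3j²(3 1 4; 0 0 0) = Δ·Π!·Σ² = 4/63  (sign +1)
sum: t=0:+1/72 = 1/72
3j²(3 1 4; 0 -1 1) = Δ·Π!·Σ² = 5/126  (sign -1)
combine: 4πI² = 189·4/63·5/126 = 10/21
take √, sign -1: I = -0.19466390
No selection rule forces the value: the integral is nonzero (none).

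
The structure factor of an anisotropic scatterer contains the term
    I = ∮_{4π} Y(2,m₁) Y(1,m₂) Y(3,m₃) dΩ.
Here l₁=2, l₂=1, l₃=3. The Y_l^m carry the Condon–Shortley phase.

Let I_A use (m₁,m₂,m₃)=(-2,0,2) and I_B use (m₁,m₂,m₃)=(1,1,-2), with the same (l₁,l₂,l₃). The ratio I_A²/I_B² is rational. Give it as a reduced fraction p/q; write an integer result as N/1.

1/2

Same 2,1,3: normalisation and zero-m 3j drop out of the ratio.
A: Δ: 0! 4! 2! / 7! → 1/105; sum: t=0:+1/24 = 1/24; 3j²(2 1 3; -2 0 2) = Δ·Π!·Σ² = 1/21  (sign -1)
B: Δ: 0! 4! 2! / 7! → 1/105; sum: t=0:+1/12 = 1/12; 3j²(2 1 3; 1 1 -2) = Δ·Π!·Σ² = 2/21  (sign -1)
I_A²/I_B² = (1/21)/(2/21) = 1/2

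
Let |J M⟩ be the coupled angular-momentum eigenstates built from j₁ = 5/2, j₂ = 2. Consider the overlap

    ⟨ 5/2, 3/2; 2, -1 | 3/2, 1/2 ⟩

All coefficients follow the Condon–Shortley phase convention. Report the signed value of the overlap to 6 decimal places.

√[4·3!2!1!/7! · 4!1!1!3!2!1!] = √(96/35)
  +(−1)^0/∏(0,3,1,1,1,0)! = 1/6  (running 1/6)
  +(−1)^1/∏(1,2,0,0,2,1)! = -1/4  (running -1/12)
⟨..|..⟩ = √(96/35)·(-1/12) = -0.138013

−√(2/105) ≈ -0.138013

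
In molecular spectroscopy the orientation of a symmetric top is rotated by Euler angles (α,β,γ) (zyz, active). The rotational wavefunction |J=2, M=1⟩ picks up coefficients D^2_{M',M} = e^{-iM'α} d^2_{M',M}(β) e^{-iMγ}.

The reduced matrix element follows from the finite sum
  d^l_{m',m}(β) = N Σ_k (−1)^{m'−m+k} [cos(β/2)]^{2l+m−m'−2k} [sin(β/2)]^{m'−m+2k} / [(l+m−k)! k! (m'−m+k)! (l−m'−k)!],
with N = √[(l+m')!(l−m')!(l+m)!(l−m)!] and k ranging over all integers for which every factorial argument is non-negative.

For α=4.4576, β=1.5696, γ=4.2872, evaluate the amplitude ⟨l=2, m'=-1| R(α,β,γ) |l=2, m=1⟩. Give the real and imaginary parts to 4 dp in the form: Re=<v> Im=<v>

Re=0.4933 Im=0.0849

D^2_{-1,1}(4.4576,1.5696,4.2872) = e^{-i·-1·4.4576}·d^2_{-1,1}(1.5696)·e^{-i·1·4.2872}. Compute d first:
With c≡cos(β/2)=0.707530 and s≡sin(β/2)=0.706684, N=[1·6·6·1]^{1/2}=6.000000
k∈{2,3} keeps every argument non-negative
  k=2: (−1)^0·6.0000/(2)·0.7075^2·0.7067^2 = +0.749999
  k=3: (−1)^1·6.0000/(6)·0.7075^0·0.7067^4 = -0.249402
d^2_{-1,1}(1.5696) = +0.749999 -0.249402 = +0.500597
Attach z-rotation phases: D = e^{-i(-1)(4.4576)}·(+0.500597)·e^{-i(1)(4.2872)} = +0.493347+0.084889i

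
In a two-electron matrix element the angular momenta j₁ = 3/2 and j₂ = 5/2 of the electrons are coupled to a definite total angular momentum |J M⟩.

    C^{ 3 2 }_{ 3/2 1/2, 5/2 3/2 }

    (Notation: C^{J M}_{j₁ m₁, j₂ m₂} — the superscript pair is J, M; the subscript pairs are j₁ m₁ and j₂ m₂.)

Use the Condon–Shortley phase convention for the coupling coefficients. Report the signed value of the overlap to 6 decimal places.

√[7·1!2!4!/8! · 2!1!4!1!5!1!] = √(48)
  +(−1)^0/∏(0,1,1,4,1,0)! = 1/24  (running 1/24)
  +(−1)^1/∏(1,0,0,3,2,1)! = -1/12  (running -1/24)
⟨..|..⟩ = √(48)·(-1/24) = -0.288675

-0.288675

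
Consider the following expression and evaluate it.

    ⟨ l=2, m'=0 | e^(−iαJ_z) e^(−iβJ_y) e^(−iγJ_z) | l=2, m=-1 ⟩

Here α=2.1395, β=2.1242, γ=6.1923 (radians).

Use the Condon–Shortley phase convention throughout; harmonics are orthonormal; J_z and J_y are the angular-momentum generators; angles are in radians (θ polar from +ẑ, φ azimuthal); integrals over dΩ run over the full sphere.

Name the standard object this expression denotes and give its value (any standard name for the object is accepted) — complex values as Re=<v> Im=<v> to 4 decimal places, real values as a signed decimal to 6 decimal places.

Wigner D-matrix element, Re=0.5454 Im=-0.0497

This is a Wigner D-matrix element — the rotation-matrix element ⟨l m'| R(α,β,γ) |l m⟩ in the angular-momentum basis.
First d^2_{0,-1}(β=2.1242), then the phase factors e^{-i(0)α} and e^{-i(-1)γ}:
c=cos(2.124200/2)=0.487039, s=sin(2.124200/2)=0.873380; N=√[2·2·1·6]=4.898979
The bounds max(0,m−m')=0 and min(l+m,l−m')=1 give 2 terms
  k=0: (−1)^1·4.8990/(2)·0.4870^3·0.8734^1 = -0.247156
  k=1: (−1)^2·4.8990/(2)·0.4870^1·0.8734^3 = +0.794785
d^2_{0,-1}(2.1242) = -0.247156 +0.794785 = +0.547629
D = (+1.000000+0.000000i)·(+0.547629)·(+0.995873-0.090760i) = +0.545369-0.049703i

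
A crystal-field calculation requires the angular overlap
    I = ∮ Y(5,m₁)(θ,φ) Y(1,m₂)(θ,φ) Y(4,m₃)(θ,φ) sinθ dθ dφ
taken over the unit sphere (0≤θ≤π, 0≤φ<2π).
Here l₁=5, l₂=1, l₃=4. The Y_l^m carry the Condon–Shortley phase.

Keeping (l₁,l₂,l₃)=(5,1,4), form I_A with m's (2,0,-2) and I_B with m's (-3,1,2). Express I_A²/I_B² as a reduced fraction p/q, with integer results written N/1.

3/4

Shared (l₁,l₂,l₃)=(5,1,4): N and (l;000)² cancel in I_A²/I_B².
A: Δ = 2!·8!·0!/11! = 1/495; Racah Σ t=1..1: t=1:−1/1440 = -1/1440; ⇒ 3j(5 1 4; 2 0 -2)² = 7/165, sgn -1
B: Δ = 2!·8!·0!/11! = 1/495; Racah Σ t=2..2: t=2:+1/2880 = 1/2880; ⇒ 3j(5 1 4; -3 1 2)² = 28/495, sgn +1
I_A²/I_B² = (7/165)/(28/495) = 3/4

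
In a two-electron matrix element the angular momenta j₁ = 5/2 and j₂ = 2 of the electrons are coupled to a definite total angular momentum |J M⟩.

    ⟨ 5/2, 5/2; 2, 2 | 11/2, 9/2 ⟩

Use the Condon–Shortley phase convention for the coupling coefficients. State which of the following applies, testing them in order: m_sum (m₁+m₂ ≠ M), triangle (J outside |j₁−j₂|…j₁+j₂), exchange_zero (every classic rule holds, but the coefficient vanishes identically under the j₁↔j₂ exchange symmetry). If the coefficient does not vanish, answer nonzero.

m-sum: m₁+m₂ = 5/2+2 = 9/2, M = 9/2  ✓
triangle: need |j₁−j₂| ≤ J ≤ j₁+j₂, i.e. J ∈ [1/2, 9/2]; J = 11/2 is outside ✗ ⇒ coefficient is 0

triangle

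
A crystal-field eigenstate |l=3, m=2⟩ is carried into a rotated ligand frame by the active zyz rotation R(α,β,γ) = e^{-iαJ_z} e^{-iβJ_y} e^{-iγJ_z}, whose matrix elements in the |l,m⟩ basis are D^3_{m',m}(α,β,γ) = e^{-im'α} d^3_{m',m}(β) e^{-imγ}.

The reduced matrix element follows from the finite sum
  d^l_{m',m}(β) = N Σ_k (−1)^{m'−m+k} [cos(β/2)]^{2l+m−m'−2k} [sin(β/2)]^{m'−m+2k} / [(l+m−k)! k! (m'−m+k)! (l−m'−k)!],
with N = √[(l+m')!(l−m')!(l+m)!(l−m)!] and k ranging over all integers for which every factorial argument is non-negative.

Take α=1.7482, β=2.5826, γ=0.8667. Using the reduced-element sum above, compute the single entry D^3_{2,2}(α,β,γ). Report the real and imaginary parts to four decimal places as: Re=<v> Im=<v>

Re=-0.0130 Im=-0.0229

First d^3_{2,2}(β=2.5826), then the phase factors e^{-i(2)α} and e^{-i(2)γ}:
With c≡cos(β/2)=0.275872 and s≡sin(β/2)=0.961195, N=[120·1·120·1]^{1/2}=120.000000
k: max(0,(2)−(2))=0 … min(3+(2),3−(2))=1
  k=0: (−1)^0·120.0000/(120)·0.2759^6·0.9612^0 = +0.000441
  k=1: (−1)^1·120.0000/(24)·0.2759^4·0.9612^2 = -0.026756
d^3_{2,2}(2.5826) = +0.000441 -0.026756 = -0.026315
D = (-0.937713+0.347410i)·(-0.026315)·(-0.161888-0.986809i) = -0.013016-0.022871i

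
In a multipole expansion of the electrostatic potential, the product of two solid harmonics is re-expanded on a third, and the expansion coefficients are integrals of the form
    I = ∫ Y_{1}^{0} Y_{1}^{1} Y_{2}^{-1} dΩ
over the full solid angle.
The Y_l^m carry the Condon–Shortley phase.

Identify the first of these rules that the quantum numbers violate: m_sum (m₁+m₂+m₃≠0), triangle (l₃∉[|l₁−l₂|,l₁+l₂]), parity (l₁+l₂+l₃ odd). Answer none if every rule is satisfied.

Σmᵢ = 0  ✓
l₃∈[|l₁−l₂|,l₁+l₂]=[0,2], have l₃=2  ✓
Σlᵢ = 4 ⇒ even  ✓

none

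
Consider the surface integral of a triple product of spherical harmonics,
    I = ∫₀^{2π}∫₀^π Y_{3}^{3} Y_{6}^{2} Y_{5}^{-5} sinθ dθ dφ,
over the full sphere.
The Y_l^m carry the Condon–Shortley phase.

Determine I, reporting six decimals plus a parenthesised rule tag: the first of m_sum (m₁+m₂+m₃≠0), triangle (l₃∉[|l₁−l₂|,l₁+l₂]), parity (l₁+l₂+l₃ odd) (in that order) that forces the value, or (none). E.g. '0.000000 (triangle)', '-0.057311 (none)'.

-0.036034 (none)

Checks pass: Σm=0; 14 even; l₃=5∈[3,9].
(2·3+1)(2·6+1)(2·5+1) = 1001
Δ: 4! 2! 8! / 15! → 1/675675
sum: t=1:−1/8640 t=2:+1/2304 t=3:−1/8640 = 7/34560
3j²(3 6 5; 0 0 0) = Δ·Π!·Σ² = 7/429  (sign -1)
sum: t=0:+1/1935360 = 1/1935360
3j²(3 6 5; 3 2 -5) = Δ·Π!·Σ² = 1/1001  (sign +1)
combine: 4πI² = 1001·7/429·1/1001 = 7/429
take √, sign -1: I = -0.03603425
No selection rule forces the value: the integral is nonzero (none).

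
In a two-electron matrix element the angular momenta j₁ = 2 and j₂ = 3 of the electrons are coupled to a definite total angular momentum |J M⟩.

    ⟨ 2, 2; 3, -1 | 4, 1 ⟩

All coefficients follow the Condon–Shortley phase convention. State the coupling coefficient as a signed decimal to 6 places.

j₁+j₂−J=1  J+j₁−j₂=3  J−j₁+j₂=5  j₁+j₂+J+1=10
(j₁±m₁, j₂±m₂, J±M) = (4,0,2,4,5,3)
P² = 10368/7
sum k=0..0:
  [0] +1/72 = 1/72
S = 1/72
C² = P²·S² = 2/7 ; C = +0.534522

+0.534522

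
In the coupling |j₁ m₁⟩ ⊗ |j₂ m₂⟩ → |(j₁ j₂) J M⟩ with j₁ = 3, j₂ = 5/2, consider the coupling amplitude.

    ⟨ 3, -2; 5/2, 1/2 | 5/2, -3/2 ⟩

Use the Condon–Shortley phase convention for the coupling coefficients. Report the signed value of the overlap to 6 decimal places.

+√(1/14) ≈ +0.267261

j₁+j₂−J=3  J+j₁−j₂=3  J−j₁+j₂=2  j₁+j₂+J+1=9
(j₁±m₁, j₂±m₂, J±M) = (1,5,3,2,1,4)
P² = 288/7
sum k=2..3:
  [2] +1/12 = 1/12
  [3] −1/24 = -1/24
S = 1/24
C² = P²·S² = 1/14 ; C = +0.267261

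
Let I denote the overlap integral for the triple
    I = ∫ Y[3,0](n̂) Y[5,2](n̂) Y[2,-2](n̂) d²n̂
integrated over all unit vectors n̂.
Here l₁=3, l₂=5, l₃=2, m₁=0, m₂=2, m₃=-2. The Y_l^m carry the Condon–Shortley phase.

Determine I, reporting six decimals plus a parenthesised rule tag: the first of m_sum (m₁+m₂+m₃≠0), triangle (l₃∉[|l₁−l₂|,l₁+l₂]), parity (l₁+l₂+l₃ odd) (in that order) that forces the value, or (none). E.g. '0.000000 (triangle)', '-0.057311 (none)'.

Checks pass: Σm=0; 10 even; l₃=2∈[2,8].
(2·3+1)(2·5+1)(2·2+1) = 385
Δ: 6! 0! 4! / 11! → 1/2310
sum: t=3:−1/144 = -1/144
3j²(3 5 2; 0 0 0) = Δ·Π!·Σ² = 10/231  (sign -1)
sum: t=3:−1/864 = -1/864
3j²(3 5 2; 0 2 -2) = Δ·Π!·Σ² = 1/66  (sign -1)
combine: 4πI² = 385·10/231·1/66 = 25/99
take √, sign +1: I = 0.14175797
No selection rule forces the value: the integral is nonzero (none).

0.141758 (none)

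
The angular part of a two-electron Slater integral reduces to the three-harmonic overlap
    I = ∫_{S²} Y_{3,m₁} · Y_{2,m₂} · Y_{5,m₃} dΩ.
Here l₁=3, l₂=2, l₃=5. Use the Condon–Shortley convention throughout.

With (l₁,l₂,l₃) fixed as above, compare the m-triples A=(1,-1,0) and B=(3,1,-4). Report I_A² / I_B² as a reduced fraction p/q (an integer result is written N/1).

25/42

Same 3,2,5: normalisation and zero-m 3j drop out of the ratio.
A: Δ: 0! 6! 4! / 11! → 1/2310; sum: t=0:+1/288 = 1/288; 3j²(3 2 5; 1 -1 0) = Δ·Π!·Σ² = 5/231  (sign -1)
B: Δ: 0! 6! 4! / 11! → 1/2310; sum: t=0:+1/4320 = 1/4320; 3j²(3 2 5; 3 1 -4) = Δ·Π!·Σ² = 2/55  (sign -1)
I_A²/I_B² = (5/231)/(2/55) = 25/42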